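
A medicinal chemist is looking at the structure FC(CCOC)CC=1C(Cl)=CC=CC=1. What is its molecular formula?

Walk through each heavy atom and fill implicit hydrogens from standard valence (C 4, N 3, O 2, S 2, halogen 1):
  atom 1: F (halogen, monovalent) → 0 H
  atom 2: C, bond orders sum to 3 (valence 4) → 1 H
  atom 3: C, bond orders sum to 2 (valence 4) → 2 H
  atom 4: C, bond orders sum to 2 (valence 4) → 2 H
  atom 5: O, bond orders sum to 2 (valence 2) → 0 H
  atom 6: C, bond orders sum to 1 (valence 4) → 3 H
  atom 7: C, bond orders sum to 2 (valence 4) → 2 H
  atom 8: C, bond orders sum to 4 (valence 4) → 0 H
  atom 9: C, bond orders sum to 4 (valence 4) → 0 H
  atom 10: Cl (halogen, monovalent) → 0 H
  atom 11: C, bond orders sum to 3 (valence 4) → 1 H
  atom 12: C, bond orders sum to 3 (valence 4) → 1 H
  atom 13: C, bond orders sum to 3 (valence 4) → 1 H
  atom 14: C, bond orders sum to 3 (valence 4) → 1 H
Totals → C:11, H:14, Cl:1, F:1, O:1.
In Hill order: C11H14ClFO.

C11H14ClFO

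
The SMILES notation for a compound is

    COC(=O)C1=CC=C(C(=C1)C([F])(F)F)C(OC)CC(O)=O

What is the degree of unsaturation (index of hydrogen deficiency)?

6

Degree of unsaturation = (number of rings) + (number of π bonds).
Ring closures in the SMILES: 1.
π bonds: 5 double bonds (each 1 DoU) → 5 DoU from unsaturation.
Total DoU = 1 + 5 = 6.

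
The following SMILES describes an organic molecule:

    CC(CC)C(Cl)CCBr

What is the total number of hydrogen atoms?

14

Walk through each heavy atom and fill implicit hydrogens from standard valence (C 4, N 3, O 2, S 2, halogen 1):
  atom 1: C, bond orders sum to 1 (valence 4) → 3 H
  atom 2: C, bond orders sum to 3 (valence 4) → 1 H
  atom 3: C, bond orders sum to 2 (valence 4) → 2 H
  atom 4: C, bond orders sum to 1 (valence 4) → 3 H
  atom 5: C, bond orders sum to 3 (valence 4) → 1 H
  atom 6: Cl (halogen, monovalent) → 0 H
  atom 7: C, bond orders sum to 2 (valence 4) → 2 H
  atom 8: C, bond orders sum to 2 (valence 4) → 2 H
  atom 9: Br (halogen, monovalent) → 0 H
Total hydrogens: 14.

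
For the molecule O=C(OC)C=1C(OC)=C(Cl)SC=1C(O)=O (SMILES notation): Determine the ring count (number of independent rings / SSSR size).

In SMILES, each pair of matching ring-closure digits denotes one ring-closing bond; the number of such bonds equals the number of independent rings.
Ring-closure bonds here: 1.

1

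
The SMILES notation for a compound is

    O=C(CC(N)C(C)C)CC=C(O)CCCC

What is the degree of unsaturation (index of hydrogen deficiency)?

2

Molecular formula: C13H25NO2.
DoU = (2C + 2 + N − H − X) / 2, where X is the halogen count and O/S are ignored.
    = (2·13 + 2 + 1 − 25 − 0) / 2 = 4 / 2 = 2.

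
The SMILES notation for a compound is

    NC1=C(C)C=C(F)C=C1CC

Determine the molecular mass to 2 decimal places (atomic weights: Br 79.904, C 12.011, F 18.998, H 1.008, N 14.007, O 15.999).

153.20 g/mol

First, the molecular formula is C9H12FN (counting implicit H from valence).
  C: 9 × 12.011 = 108.099
  F: 1 × 18.998 = 18.998
  H: 12 × 1.008 = 12.096
  N: 1 × 14.007 = 14.007
Sum: 9×12.011 + 1×18.998 + 12×1.008 + 1×14.007 = 153.200 → 153.20 g/mol.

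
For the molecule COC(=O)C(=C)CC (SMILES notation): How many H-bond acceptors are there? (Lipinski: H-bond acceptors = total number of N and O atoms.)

2

N atoms: 0; O atoms: 2.
Lipinski HBA = 0 + 2 = 2.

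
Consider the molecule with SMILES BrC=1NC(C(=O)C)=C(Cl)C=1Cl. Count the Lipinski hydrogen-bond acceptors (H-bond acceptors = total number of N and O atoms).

N atoms: 1; O atoms: 1.
Lipinski HBA = 1 + 1 = 2.

2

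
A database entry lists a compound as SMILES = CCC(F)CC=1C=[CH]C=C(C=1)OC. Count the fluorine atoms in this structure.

Scan the SMILES for F atoms (remember two-letter symbols like Cl and Br are single atoms).
Fluorine count: 1.

1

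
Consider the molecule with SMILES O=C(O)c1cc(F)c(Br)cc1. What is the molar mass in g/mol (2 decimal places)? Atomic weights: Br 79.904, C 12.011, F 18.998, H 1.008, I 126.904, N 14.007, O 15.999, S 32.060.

First, the molecular formula is C7H4BrFO2 (counting implicit H from valence).
  Br: 1 × 79.904 = 79.904
  C: 7 × 12.011 = 84.077
  F: 1 × 18.998 = 18.998
  H: 4 × 1.008 = 4.032
  O: 2 × 15.999 = 31.998
Sum: 1×79.904 + 7×12.011 + 1×18.998 + 4×1.008 + 2×15.999 = 219.009 → 219.01 g/mol.

219.01 g/mol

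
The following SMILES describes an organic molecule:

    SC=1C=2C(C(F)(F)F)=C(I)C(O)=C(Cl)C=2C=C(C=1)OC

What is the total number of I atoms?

1

Scan the SMILES for I atoms (remember two-letter symbols like Cl and Br are single atoms).
Iodine count: 1.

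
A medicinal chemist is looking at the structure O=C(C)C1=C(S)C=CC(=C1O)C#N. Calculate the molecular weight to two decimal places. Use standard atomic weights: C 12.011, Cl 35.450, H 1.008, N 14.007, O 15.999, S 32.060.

First, the molecular formula is C9H7NO2S (counting implicit H from valence).
  C: 9 × 12.011 = 108.099
  H: 7 × 1.008 = 7.056
  N: 1 × 14.007 = 14.007
  O: 2 × 15.999 = 31.998
  S: 1 × 32.060 = 32.060
Sum: 9×12.011 + 7×1.008 + 1×14.007 + 2×15.999 + 1×32.060 = 193.220 → 193.22 g/mol.

193.22 g/mol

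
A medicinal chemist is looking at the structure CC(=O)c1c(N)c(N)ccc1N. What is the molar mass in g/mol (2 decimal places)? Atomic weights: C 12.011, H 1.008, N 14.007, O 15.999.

165.20 g/mol

First, the molecular formula is C8H11N3O (counting implicit H from valence).
  C: 8 × 12.011 = 96.088
  H: 11 × 1.008 = 11.088
  N: 3 × 14.007 = 42.021
  O: 1 × 15.999 = 15.999
Sum: 8×12.011 + 11×1.008 + 3×14.007 + 1×15.999 = 165.196 → 165.20 g/mol.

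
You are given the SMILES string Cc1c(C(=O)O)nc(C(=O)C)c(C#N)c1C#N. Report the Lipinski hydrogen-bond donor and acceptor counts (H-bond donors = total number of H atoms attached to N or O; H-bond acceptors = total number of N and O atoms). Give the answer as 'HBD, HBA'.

1, 6

Donors: find every N or O and count the H atoms it carries.
  atom 5 (O): bond orders sum to 2 → 0 H
  atom 6 (O): bond orders sum to 1 → 1 H
  atom 7 (N): bond orders sum to 3 → 0 H
  atom 10 (O): bond orders sum to 2 → 0 H
  atom 14 (N): bond orders sum to 3 → 0 H
  atom 17 (N): bond orders sum to 3 → 0 H
Lipinski HBD = 1.
Acceptors: N atoms = 3, O atoms = 3 → HBA = 6.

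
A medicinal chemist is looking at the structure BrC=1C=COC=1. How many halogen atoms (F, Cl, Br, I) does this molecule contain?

1

Halogen atoms appear at heavy-atom position 1 (1×Br).
Halogen count: 1.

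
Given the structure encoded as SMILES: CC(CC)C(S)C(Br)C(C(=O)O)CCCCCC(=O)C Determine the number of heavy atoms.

Every atom symbol written in the SMILES (organic subset) is one heavy atom; implicit H are not written.
Heavy atoms by element → Br:1, C:15, O:3, S:1.
Total: 20.

20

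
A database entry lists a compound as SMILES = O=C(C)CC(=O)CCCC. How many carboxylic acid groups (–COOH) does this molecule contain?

Scan the SMILES for the carboxylic acid motif — none present.
Groups that are present: 2 ketone.

0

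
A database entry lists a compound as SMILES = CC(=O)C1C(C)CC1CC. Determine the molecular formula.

Walk through each heavy atom and fill implicit hydrogens from standard valence (C 4, N 3, O 2, S 2, halogen 1):
  atom 1: C, bond orders sum to 1 (valence 4) → 3 H
  atom 2: C, bond orders sum to 4 (valence 4) → 0 H
  atom 3: O, bond orders sum to 2 (valence 2) → 0 H
  atom 4: C, bond orders sum to 3 (valence 4) → 1 H
  atom 5: C, bond orders sum to 3 (valence 4) → 1 H
  atom 6: C, bond orders sum to 1 (valence 4) → 3 H
  atom 7: C, bond orders sum to 2 (valence 4) → 2 H
  atom 8: C, bond orders sum to 3 (valence 4) → 1 H
  atom 9: C, bond orders sum to 2 (valence 4) → 2 H
  atom 10: C, bond orders sum to 1 (valence 4) → 3 H
Totals → C:9, H:16, O:1.

C9H16O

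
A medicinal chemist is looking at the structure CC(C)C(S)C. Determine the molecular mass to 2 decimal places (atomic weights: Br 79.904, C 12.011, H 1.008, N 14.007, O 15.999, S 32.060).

104.21 g/mol

First, the molecular formula is C5H12S (counting implicit H from valence).
  C: 5 × 12.011 = 60.055
  H: 12 × 1.008 = 12.096
  S: 1 × 32.060 = 32.060
Sum: 5×12.011 + 12×1.008 + 1×32.060 = 104.211 → 104.21 g/mol.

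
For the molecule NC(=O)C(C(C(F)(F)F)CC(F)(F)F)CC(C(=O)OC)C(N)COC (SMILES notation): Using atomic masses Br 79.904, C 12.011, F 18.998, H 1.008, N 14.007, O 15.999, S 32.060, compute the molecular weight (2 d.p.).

First, the molecular formula is C13H20F6N2O4 (counting implicit H from valence).
  C: 13 × 12.011 = 156.143
  F: 6 × 18.998 = 113.988
  H: 20 × 1.008 = 20.160
  N: 2 × 14.007 = 28.014
  O: 4 × 15.999 = 63.996
Sum: 13×12.011 + 6×18.998 + 20×1.008 + 2×14.007 + 4×15.999 = 382.301 → 382.30 g/mol.

382.30 g/mol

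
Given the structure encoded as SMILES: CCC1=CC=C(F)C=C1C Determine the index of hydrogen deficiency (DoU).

4

Degree of unsaturation = (number of rings) + (number of π bonds).
Ring closures in the SMILES: 1.
π bonds: 3 double bonds (each 1 DoU) → 3 DoU from unsaturation.
Total DoU = 1 + 3 = 4.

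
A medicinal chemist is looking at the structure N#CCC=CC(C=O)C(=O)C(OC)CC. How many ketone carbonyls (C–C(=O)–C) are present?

The ketone motif appears at heavy-atom position 9 in the SMILES.
Other groups present: 1 aldehyde, 1 alkene, 1 ether, 1 nitrile.
Ketone count: 1.

1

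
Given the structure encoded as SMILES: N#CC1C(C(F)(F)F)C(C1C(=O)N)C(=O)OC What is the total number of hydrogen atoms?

Walk through each heavy atom and fill implicit hydrogens from standard valence (C 4, N 3, O 2, S 2, halogen 1):
  atom 1: N, bond orders sum to 3 (valence 3) → 0 H
  atom 2: C, bond orders sum to 4 (valence 4) → 0 H
  atom 3: C, bond orders sum to 3 (valence 4) → 1 H
  atom 4: C, bond orders sum to 3 (valence 4) → 1 H
  atom 5: C, bond orders sum to 4 (valence 4) → 0 H
  atom 6: F (halogen, monovalent) → 0 H
  atom 7: F (halogen, monovalent) → 0 H
  atom 8: F (halogen, monovalent) → 0 H
  atom 9: C, bond orders sum to 3 (valence 4) → 1 H
  atom 10: C, bond orders sum to 3 (valence 4) → 1 H
  atom 11: C, bond orders sum to 4 (valence 4) → 0 H
  atom 12: O, bond orders sum to 2 (valence 2) → 0 H
  atom 13: N, bond orders sum to 1 (valence 3) → 2 H
  atom 14: C, bond orders sum to 4 (valence 4) → 0 H
  atom 15: O, bond orders sum to 2 (valence 2) → 0 H
  atom 16: O, bond orders sum to 2 (valence 2) → 0 H
  atom 17: C, bond orders sum to 1 (valence 4) → 3 H
Total hydrogens: 9.

9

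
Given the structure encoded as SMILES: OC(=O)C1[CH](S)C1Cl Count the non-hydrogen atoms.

8

Every atom symbol written in the SMILES (organic subset) is one heavy atom; implicit H are not written.
Heavy atoms by element → C:4, Cl:1, O:2, S:1.
Total: 8.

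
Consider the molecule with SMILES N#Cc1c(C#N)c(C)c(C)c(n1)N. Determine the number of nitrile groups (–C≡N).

The nitrile motif appears at heavy-atom positions 2, 5 in the SMILES.
Other groups present: 1 primary amine.
Nitrile count: 2.

2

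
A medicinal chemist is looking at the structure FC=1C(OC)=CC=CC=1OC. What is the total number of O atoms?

2

Scan the SMILES for O atoms (remember two-letter symbols like Cl and Br are single atoms).
Oxygen count: 2.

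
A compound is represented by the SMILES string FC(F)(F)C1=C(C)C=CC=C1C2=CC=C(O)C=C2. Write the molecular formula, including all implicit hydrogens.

C14H11F3O

Walk through each heavy atom and fill implicit hydrogens from standard valence (C 4, N 3, O 2, S 2, halogen 1):
  atom 1: F (halogen, monovalent) → 0 H
  atom 2: C, bond orders sum to 4 (valence 4) → 0 H
  atom 3: F (halogen, monovalent) → 0 H
  atom 4: F (halogen, monovalent) → 0 H
  atom 5: C, bond orders sum to 4 (valence 4) → 0 H
  atom 6: C, bond orders sum to 4 (valence 4) → 0 H
  atom 7: C, bond orders sum to 1 (valence 4) → 3 H
  atom 8: C, bond orders sum to 3 (valence 4) → 1 H
  atom 9: C, bond orders sum to 3 (valence 4) → 1 H
  atom 10: C, bond orders sum to 3 (valence 4) → 1 H
  atom 11: C, bond orders sum to 4 (valence 4) → 0 H
  atom 12: C, bond orders sum to 4 (valence 4) → 0 H
  atom 13: C, bond orders sum to 3 (valence 4) → 1 H
  atom 14: C, bond orders sum to 3 (valence 4) → 1 H
  atom 15: C, bond orders sum to 4 (valence 4) → 0 H
  atom 16: O, bond orders sum to 1 (valence 2) → 1 H
  atom 17: C, bond orders sum to 3 (valence 4) → 1 H
  atom 18: C, bond orders sum to 3 (valence 4) → 1 H
Totals → C:14, H:11, F:3, O:1.
In Hill order: C14H11F3O.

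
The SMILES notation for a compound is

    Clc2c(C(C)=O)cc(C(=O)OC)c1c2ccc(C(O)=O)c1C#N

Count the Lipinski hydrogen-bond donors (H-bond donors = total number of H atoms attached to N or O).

Donors: find every N or O and count the H atoms it carries.
  atom 6 (O): bond orders sum to 2 → 0 H
  atom 10 (O): bond orders sum to 2 → 0 H
  atom 11 (O): bond orders sum to 2 → 0 H
  atom 19 (O): bond orders sum to 1 → 1 H
  atom 20 (O): bond orders sum to 2 → 0 H
  atom 23 (N): bond orders sum to 3 → 0 H
Lipinski HBD = 1.

1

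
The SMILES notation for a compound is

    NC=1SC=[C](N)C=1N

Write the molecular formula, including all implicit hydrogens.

C4H7N3S

Walk through each heavy atom and fill implicit hydrogens from standard valence (C 4, N 3, O 2, S 2, halogen 1):
  atom 1: N, bond orders sum to 1 (valence 3) → 2 H
  atom 2: C, bond orders sum to 4 (valence 4) → 0 H
  atom 3: S, bond orders sum to 2 (valence 2) → 0 H
  atom 4: C, bond orders sum to 3 (valence 4) → 1 H
  atom 5: C with explicit H count 0
  atom 6: N, bond orders sum to 1 (valence 3) → 2 H
  atom 7: C, bond orders sum to 4 (valence 4) → 0 H
  atom 8: N, bond orders sum to 1 (valence 3) → 2 H
Totals → C:4, H:7, N:3, S:1.
In Hill order: C4H7N3S.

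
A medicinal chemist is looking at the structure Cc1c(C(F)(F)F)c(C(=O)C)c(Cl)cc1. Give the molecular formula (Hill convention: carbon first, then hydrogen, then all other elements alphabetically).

Walk through each heavy atom and fill implicit hydrogens from standard valence (C 4, N 3, O 2, S 2, halogen 1); for lowercase aromatic atoms, an aromatic c carries 1 H when it has two neighbours and 0 H with three, and aromatic n carries 0 H:
  atom 1: C, bond orders sum to 1 (valence 4) → 3 H
  atom 2: aromatic c, 3 neighbours → 0 H
  atom 3: aromatic c, 3 neighbours → 0 H
  atom 4: C, bond orders sum to 4 (valence 4) → 0 H
  atom 5: F (halogen, monovalent) → 0 H
  atom 6: F (halogen, monovalent) → 0 H
  atom 7: F (halogen, monovalent) → 0 H
  atom 8: aromatic c, 3 neighbours → 0 H
  atom 9: C, bond orders sum to 4 (valence 4) → 0 H
  atom 10: O, bond orders sum to 2 (valence 2) → 0 H
  atom 11: C, bond orders sum to 1 (valence 4) → 3 H
  atom 12: aromatic c, 3 neighbours → 0 H
  atom 13: Cl (halogen, monovalent) → 0 H
  atom 14: aromatic c, 2 neighbours → 1 H
  atom 15: aromatic c, 2 neighbours → 1 H
Totals → C:10, H:8, Cl:1, F:3, O:1.
In Hill order: C10H8ClF3O.

C10H8ClF3O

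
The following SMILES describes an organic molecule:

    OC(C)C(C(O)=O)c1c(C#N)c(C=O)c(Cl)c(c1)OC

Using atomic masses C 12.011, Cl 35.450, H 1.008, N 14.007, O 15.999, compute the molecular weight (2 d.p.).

First, the molecular formula is C13H12ClNO5 (counting implicit H from valence).
  C: 13 × 12.011 = 156.143
  Cl: 1 × 35.450 = 35.450
  H: 12 × 1.008 = 12.096
  N: 1 × 14.007 = 14.007
  O: 5 × 15.999 = 79.995
Sum: 13×12.011 + 1×35.450 + 12×1.008 + 1×14.007 + 5×15.999 = 297.691 → 297.69 g/mol.

297.69 g/mol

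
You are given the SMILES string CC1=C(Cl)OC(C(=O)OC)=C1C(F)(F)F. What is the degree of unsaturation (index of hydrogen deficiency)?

Molecular formula: C8H6ClF3O3.
DoU = (2C + 2 + N − H − X) / 2, where X is the halogen count and O/S are ignored.
    = (2·8 + 2 + 0 − 6 − 4) / 2 = 8 / 2 = 4.

4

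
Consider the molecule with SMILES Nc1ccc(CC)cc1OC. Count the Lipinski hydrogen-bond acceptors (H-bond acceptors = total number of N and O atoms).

N atoms: 1; O atoms: 1.
Lipinski HBA = 1 + 1 = 2.

2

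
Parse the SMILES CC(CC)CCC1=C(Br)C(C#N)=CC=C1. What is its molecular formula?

C13H16BrN

Walk through each heavy atom and fill implicit hydrogens from standard valence (C 4, N 3, O 2, S 2, halogen 1):
  atom 1: C, bond orders sum to 1 (valence 4) → 3 H
  atom 2: C, bond orders sum to 3 (valence 4) → 1 H
  atom 3: C, bond orders sum to 2 (valence 4) → 2 H
  atom 4: C, bond orders sum to 1 (valence 4) → 3 H
  atom 5: C, bond orders sum to 2 (valence 4) → 2 H
  atom 6: C, bond orders sum to 2 (valence 4) → 2 H
  atom 7: C, bond orders sum to 4 (valence 4) → 0 H
  atom 8: C, bond orders sum to 4 (valence 4) → 0 H
  atom 9: Br (halogen, monovalent) → 0 H
  atom 10: C, bond orders sum to 4 (valence 4) → 0 H
  atom 11: C, bond orders sum to 4 (valence 4) → 0 H
  atom 12: N, bond orders sum to 3 (valence 3) → 0 H
  atom 13: C, bond orders sum to 3 (valence 4) → 1 H
  atom 14: C, bond orders sum to 3 (valence 4) → 1 H
  atom 15: C, bond orders sum to 3 (valence 4) → 1 H
Totals → C:13, H:16, Br:1, N:1.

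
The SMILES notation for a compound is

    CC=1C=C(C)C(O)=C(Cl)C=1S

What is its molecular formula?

C8H9ClOS

Walk through each heavy atom and fill implicit hydrogens from standard valence (C 4, N 3, O 2, S 2, halogen 1):
  atom 1: C, bond orders sum to 1 (valence 4) → 3 H
  atom 2: C, bond orders sum to 4 (valence 4) → 0 H
  atom 3: C, bond orders sum to 3 (valence 4) → 1 H
  atom 4: C, bond orders sum to 4 (valence 4) → 0 H
  atom 5: C, bond orders sum to 1 (valence 4) → 3 H
  atom 6: C, bond orders sum to 4 (valence 4) → 0 H
  atom 7: O, bond orders sum to 1 (valence 2) → 1 H
  atom 8: C, bond orders sum to 4 (valence 4) → 0 H
  atom 9: Cl (halogen, monovalent) → 0 H
  atom 10: C, bond orders sum to 4 (valence 4) → 0 H
  atom 11: S, bond orders sum to 1 (valence 2) → 1 H
Totals → C:8, H:9, Cl:1, O:1, S:1.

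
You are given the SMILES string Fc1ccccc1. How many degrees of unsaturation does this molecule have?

Molecular formula: C6H5F.
DoU = (2C + 2 + N − H − X) / 2, where X is the halogen count and O/S are ignored.
    = (2·6 + 2 + 0 − 5 − 1) / 2 = 8 / 2 = 4.

4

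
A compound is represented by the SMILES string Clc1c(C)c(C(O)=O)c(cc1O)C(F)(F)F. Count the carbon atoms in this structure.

9

Count every carbon token in the SMILES (each C, including those in ring-closure positions and inside branches).
Carbon count: 9.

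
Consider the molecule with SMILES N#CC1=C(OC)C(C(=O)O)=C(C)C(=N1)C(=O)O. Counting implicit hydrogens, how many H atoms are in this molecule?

8

Walk through each heavy atom and fill implicit hydrogens from standard valence (C 4, N 3, O 2, S 2, halogen 1):
  atom 1: N, bond orders sum to 3 (valence 3) → 0 H
  atom 2: C, bond orders sum to 4 (valence 4) → 0 H
  atom 3: C, bond orders sum to 4 (valence 4) → 0 H
  atom 4: C, bond orders sum to 4 (valence 4) → 0 H
  atom 5: O, bond orders sum to 2 (valence 2) → 0 H
  atom 6: C, bond orders sum to 1 (valence 4) → 3 H
  atom 7: C, bond orders sum to 4 (valence 4) → 0 H
  atom 8: C, bond orders sum to 4 (valence 4) → 0 H
  atom 9: O, bond orders sum to 2 (valence 2) → 0 H
  atom 10: O, bond orders sum to 1 (valence 2) → 1 H
  atom 11: C, bond orders sum to 4 (valence 4) → 0 H
  atom 12: C, bond orders sum to 1 (valence 4) → 3 H
  atom 13: C, bond orders sum to 4 (valence 4) → 0 H
  atom 14: N, bond orders sum to 3 (valence 3) → 0 H
  atom 15: C, bond orders sum to 4 (valence 4) → 0 H
  atom 16: O, bond orders sum to 2 (valence 2) → 0 H
  atom 17: O, bond orders sum to 1 (valence 2) → 1 H
Total hydrogens: 8.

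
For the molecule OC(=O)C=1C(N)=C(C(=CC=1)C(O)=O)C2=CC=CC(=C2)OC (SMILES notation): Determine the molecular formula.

C15H13NO5

Walk through each heavy atom and fill implicit hydrogens from standard valence (C 4, N 3, O 2, S 2, halogen 1):
  atom 1: O, bond orders sum to 1 (valence 2) → 1 H
  atom 2: C, bond orders sum to 4 (valence 4) → 0 H
  atom 3: O, bond orders sum to 2 (valence 2) → 0 H
  atom 4: C, bond orders sum to 4 (valence 4) → 0 H
  atom 5: C, bond orders sum to 4 (valence 4) → 0 H
  atom 6: N, bond orders sum to 1 (valence 3) → 2 H
  atom 7: C, bond orders sum to 4 (valence 4) → 0 H
  atom 8: C, bond orders sum to 4 (valence 4) → 0 H
  atom 9: C, bond orders sum to 3 (valence 4) → 1 H
  atom 10: C, bond orders sum to 3 (valence 4) → 1 H
  atom 11: C, bond orders sum to 4 (valence 4) → 0 H
  atom 12: O, bond orders sum to 1 (valence 2) → 1 H
  atom 13: O, bond orders sum to 2 (valence 2) → 0 H
  atom 14: C, bond orders sum to 4 (valence 4) → 0 H
  atom 15: C, bond orders sum to 3 (valence 4) → 1 H
  atom 16: C, bond orders sum to 3 (valence 4) → 1 H
  atom 17: C, bond orders sum to 3 (valence 4) → 1 H
  atom 18: C, bond orders sum to 4 (valence 4) → 0 H
  atom 19: C, bond orders sum to 3 (valence 4) → 1 H
  atom 20: O, bond orders sum to 2 (valence 2) → 0 H
  atom 21: C, bond orders sum to 1 (valence 4) → 3 H
Totals → C:15, H:13, N:1, O:5.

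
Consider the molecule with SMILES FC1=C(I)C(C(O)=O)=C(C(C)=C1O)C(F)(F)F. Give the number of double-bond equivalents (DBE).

Degree of unsaturation = (number of rings) + (number of π bonds).
Ring closures in the SMILES: 1.
π bonds: 4 double bonds (each 1 DoU) → 4 DoU from unsaturation.
Total DoU = 1 + 4 = 5.

5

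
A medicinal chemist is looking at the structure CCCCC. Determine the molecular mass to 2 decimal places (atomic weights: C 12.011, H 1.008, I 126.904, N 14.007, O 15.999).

First, the molecular formula is C5H12 (counting implicit H from valence).
  C: 5 × 12.011 = 60.055
  H: 12 × 1.008 = 12.096
Sum: 5×12.011 + 12×1.008 = 72.151 → 72.15 g/mol.

72.15 g/mol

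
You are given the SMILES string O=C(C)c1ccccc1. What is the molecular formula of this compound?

Walk through each heavy atom and fill implicit hydrogens from standard valence (C 4, N 3, O 2, S 2, halogen 1); for lowercase aromatic atoms, an aromatic c carries 1 H when it has two neighbours and 0 H with three, and aromatic n carries 0 H:
  atom 1: O, bond orders sum to 2 (valence 2) → 0 H
  atom 2: C, bond orders sum to 4 (valence 4) → 0 H
  atom 3: C, bond orders sum to 1 (valence 4) → 3 H
  atom 4: aromatic c, 3 neighbours → 0 H
  atom 5: aromatic c, 2 neighbours → 1 H
  atom 6: aromatic c, 2 neighbours → 1 H
  atom 7: aromatic c, 2 neighbours → 1 H
  atom 8: aromatic c, 2 neighbours → 1 H
  atom 9: aromatic c, 2 neighbours → 1 H
Totals → C:8, H:8, O:1.
In Hill order: C8H8O.

C8H8O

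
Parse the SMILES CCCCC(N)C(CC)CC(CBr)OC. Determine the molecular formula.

Walk through each heavy atom and fill implicit hydrogens from standard valence (C 4, N 3, O 2, S 2, halogen 1):
  atom 1: C, bond orders sum to 1 (valence 4) → 3 H
  atom 2: C, bond orders sum to 2 (valence 4) → 2 H
  atom 3: C, bond orders sum to 2 (valence 4) → 2 H
  atom 4: C, bond orders sum to 2 (valence 4) → 2 H
  atom 5: C, bond orders sum to 3 (valence 4) → 1 H
  atom 6: N, bond orders sum to 1 (valence 3) → 2 H
  atom 7: C, bond orders sum to 3 (valence 4) → 1 H
  atom 8: C, bond orders sum to 2 (valence 4) → 2 H
  atom 9: C, bond orders sum to 1 (valence 4) → 3 H
  atom 10: C, bond orders sum to 2 (valence 4) → 2 H
  atom 11: C, bond orders sum to 3 (valence 4) → 1 H
  atom 12: C, bond orders sum to 2 (valence 4) → 2 H
  atom 13: Br (halogen, monovalent) → 0 H
  atom 14: O, bond orders sum to 2 (valence 2) → 0 H
  atom 15: C, bond orders sum to 1 (valence 4) → 3 H
Totals → C:12, H:26, Br:1, N:1, O:1.
In Hill order: C12H26BrNO.

C12H26BrNO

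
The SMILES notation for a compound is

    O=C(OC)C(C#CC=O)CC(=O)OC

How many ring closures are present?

0

In SMILES, each pair of matching ring-closure digits denotes one ring-closing bond; the number of such bonds equals the number of independent rings.
Ring-closure bonds here: 0.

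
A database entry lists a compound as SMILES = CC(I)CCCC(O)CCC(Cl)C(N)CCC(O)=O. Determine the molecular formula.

C13H25ClINO3

Walk through each heavy atom and fill implicit hydrogens from standard valence (C 4, N 3, O 2, S 2, halogen 1):
  atom 1: C, bond orders sum to 1 (valence 4) → 3 H
  atom 2: C, bond orders sum to 3 (valence 4) → 1 H
  atom 3: I (halogen, monovalent) → 0 H
  atom 4: C, bond orders sum to 2 (valence 4) → 2 H
  atom 5: C, bond orders sum to 2 (valence 4) → 2 H
  atom 6: C, bond orders sum to 2 (valence 4) → 2 H
  atom 7: C, bond orders sum to 3 (valence 4) → 1 H
  atom 8: O, bond orders sum to 1 (valence 2) → 1 H
  atom 9: C, bond orders sum to 2 (valence 4) → 2 H
  atom 10: C, bond orders sum to 2 (valence 4) → 2 H
  atom 11: C, bond orders sum to 3 (valence 4) → 1 H
  atom 12: Cl (halogen, monovalent) → 0 H
  atom 13: C, bond orders sum to 3 (valence 4) → 1 H
  atom 14: N, bond orders sum to 1 (valence 3) → 2 H
  atom 15: C, bond orders sum to 2 (valence 4) → 2 H
  atom 16: C, bond orders sum to 2 (valence 4) → 2 H
  atom 17: C, bond orders sum to 4 (valence 4) → 0 H
  atom 18: O, bond orders sum to 1 (valence 2) → 1 H
  atom 19: O, bond orders sum to 2 (valence 2) → 0 H
Totals → C:13, H:25, Cl:1, I:1, N:1, O:3.
In Hill order: C13H25ClINO3.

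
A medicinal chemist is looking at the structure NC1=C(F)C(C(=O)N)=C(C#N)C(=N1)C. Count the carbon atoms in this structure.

8

Count every carbon token in the SMILES (each C, including those in ring-closure positions and inside branches).
Carbon count: 8.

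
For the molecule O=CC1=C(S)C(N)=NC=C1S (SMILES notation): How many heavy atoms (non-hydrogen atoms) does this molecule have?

11

Every atom symbol written in the SMILES (organic subset) is one heavy atom; implicit H are not written.
Heavy atoms by element → C:6, N:2, O:1, S:2.
Total: 11.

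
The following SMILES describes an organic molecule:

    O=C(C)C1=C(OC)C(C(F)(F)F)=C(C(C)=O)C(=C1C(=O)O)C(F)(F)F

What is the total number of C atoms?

Count every carbon token in the SMILES (each C, including those in ring-closure positions and inside branches).
Carbon count: 14.

14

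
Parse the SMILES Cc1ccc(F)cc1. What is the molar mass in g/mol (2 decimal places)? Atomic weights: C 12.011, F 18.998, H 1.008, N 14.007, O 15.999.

110.13 g/mol

First, the molecular formula is C7H7F (counting implicit H from valence).
  C: 7 × 12.011 = 84.077
  F: 1 × 18.998 = 18.998
  H: 7 × 1.008 = 7.056
Sum: 7×12.011 + 1×18.998 + 7×1.008 = 110.131 → 110.13 g/mol.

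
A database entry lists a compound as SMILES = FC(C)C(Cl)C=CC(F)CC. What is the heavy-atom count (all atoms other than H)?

Every atom symbol written in the SMILES (organic subset) is one heavy atom; implicit H are not written.
Heavy atoms by element → C:8, Cl:1, F:2.
Total: 11.

11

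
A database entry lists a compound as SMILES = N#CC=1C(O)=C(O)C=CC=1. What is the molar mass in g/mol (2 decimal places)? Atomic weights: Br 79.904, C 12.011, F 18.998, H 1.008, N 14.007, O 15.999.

135.12 g/mol

First, the molecular formula is C7H5NO2 (counting implicit H from valence).
  C: 7 × 12.011 = 84.077
  H: 5 × 1.008 = 5.040
  N: 1 × 14.007 = 14.007
  O: 2 × 15.999 = 31.998
Sum: 7×12.011 + 5×1.008 + 1×14.007 + 2×15.999 = 135.122 → 135.12 g/mol.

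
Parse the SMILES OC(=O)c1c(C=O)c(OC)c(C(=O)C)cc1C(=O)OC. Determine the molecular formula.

C13H12O7

Walk through each heavy atom and fill implicit hydrogens from standard valence (C 4, N 3, O 2, S 2, halogen 1); for lowercase aromatic atoms, an aromatic c carries 1 H when it has two neighbours and 0 H with three, and aromatic n carries 0 H:
  atom 1: O, bond orders sum to 1 (valence 2) → 1 H
  atom 2: C, bond orders sum to 4 (valence 4) → 0 H
  atom 3: O, bond orders sum to 2 (valence 2) → 0 H
  atom 4: aromatic c, 3 neighbours → 0 H
  atom 5: aromatic c, 3 neighbours → 0 H
  atom 6: C, bond orders sum to 3 (valence 4) → 1 H
  atom 7: O, bond orders sum to 2 (valence 2) → 0 H
  atom 8: aromatic c, 3 neighbours → 0 H
  atom 9: O, bond orders sum to 2 (valence 2) → 0 H
  atom 10: C, bond orders sum to 1 (valence 4) → 3 H
  atom 11: aromatic c, 3 neighbours → 0 H
  atom 12: C, bond orders sum to 4 (valence 4) → 0 H
  atom 13: O, bond orders sum to 2 (valence 2) → 0 H
  atom 14: C, bond orders sum to 1 (valence 4) → 3 H
  atom 15: aromatic c, 2 neighbours → 1 H
  atom 16: aromatic c, 3 neighbours → 0 H
  atom 17: C, bond orders sum to 4 (valence 4) → 0 H
  atom 18: O, bond orders sum to 2 (valence 2) → 0 H
  atom 19: O, bond orders sum to 2 (valence 2) → 0 H
  atom 20: C, bond orders sum to 1 (valence 4) → 3 H
Totals → C:13, H:12, O:7.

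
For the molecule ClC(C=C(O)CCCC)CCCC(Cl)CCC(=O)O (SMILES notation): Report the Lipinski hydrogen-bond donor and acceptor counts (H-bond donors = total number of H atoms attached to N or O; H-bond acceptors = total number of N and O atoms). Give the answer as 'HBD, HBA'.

Donors: find every N or O and count the H atoms it carries.
  atom 5 (O): bond orders sum to 1 → 1 H
  atom 18 (O): bond orders sum to 2 → 0 H
  atom 19 (O): bond orders sum to 1 → 1 H
Lipinski HBD = 2.
Acceptors: N atoms = 0, O atoms = 3 → HBA = 3.

2, 3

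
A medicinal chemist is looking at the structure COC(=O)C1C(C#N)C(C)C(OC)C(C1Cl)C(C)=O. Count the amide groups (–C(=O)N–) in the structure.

Scan the SMILES for the amide motif — none present.
Groups that are present: 1 ester, 1 ether, 1 ketone, 1 nitrile.

0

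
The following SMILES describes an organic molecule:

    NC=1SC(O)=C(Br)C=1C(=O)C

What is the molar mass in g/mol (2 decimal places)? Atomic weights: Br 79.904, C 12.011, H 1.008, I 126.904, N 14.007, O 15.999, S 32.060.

First, the molecular formula is C6H6BrNO2S (counting implicit H from valence).
  Br: 1 × 79.904 = 79.904
  C: 6 × 12.011 = 72.066
  H: 6 × 1.008 = 6.048
  N: 1 × 14.007 = 14.007
  O: 2 × 15.999 = 31.998
  S: 1 × 32.060 = 32.060
Sum: 1×79.904 + 6×12.011 + 6×1.008 + 1×14.007 + 2×15.999 + 1×32.060 = 236.083 → 236.08 g/mol.

236.08 g/mol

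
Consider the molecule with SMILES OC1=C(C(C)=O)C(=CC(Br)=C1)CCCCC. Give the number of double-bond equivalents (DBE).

5

Degree of unsaturation = (number of rings) + (number of π bonds).
Ring closures in the SMILES: 1.
π bonds: 4 double bonds (each 1 DoU) → 4 DoU from unsaturation.
Total DoU = 1 + 4 = 5.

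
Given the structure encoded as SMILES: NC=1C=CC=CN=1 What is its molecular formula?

Walk through each heavy atom and fill implicit hydrogens from standard valence (C 4, N 3, O 2, S 2, halogen 1):
  atom 1: N, bond orders sum to 1 (valence 3) → 2 H
  atom 2: C, bond orders sum to 4 (valence 4) → 0 H
  atom 3: C, bond orders sum to 3 (valence 4) → 1 H
  atom 4: C, bond orders sum to 3 (valence 4) → 1 H
  atom 5: C, bond orders sum to 3 (valence 4) → 1 H
  atom 6: C, bond orders sum to 3 (valence 4) → 1 H
  atom 7: N, bond orders sum to 3 (valence 3) → 0 H
Totals → C:5, H:6, N:2.
In Hill order: C5H6N2.

C5H6N2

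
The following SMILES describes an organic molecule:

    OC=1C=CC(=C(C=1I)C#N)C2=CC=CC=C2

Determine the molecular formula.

Walk through each heavy atom and fill implicit hydrogens from standard valence (C 4, N 3, O 2, S 2, halogen 1):
  atom 1: O, bond orders sum to 1 (valence 2) → 1 H
  atom 2: C, bond orders sum to 4 (valence 4) → 0 H
  atom 3: C, bond orders sum to 3 (valence 4) → 1 H
  atom 4: C, bond orders sum to 3 (valence 4) → 1 H
  atom 5: C, bond orders sum to 4 (valence 4) → 0 H
  atom 6: C, bond orders sum to 4 (valence 4) → 0 H
  atom 7: C, bond orders sum to 4 (valence 4) → 0 H
  atom 8: I (halogen, monovalent) → 0 H
  atom 9: C, bond orders sum to 4 (valence 4) → 0 H
  atom 10: N, bond orders sum to 3 (valence 3) → 0 H
  atom 11: C, bond orders sum to 4 (valence 4) → 0 H
  atom 12: C, bond orders sum to 3 (valence 4) → 1 H
  atom 13: C, bond orders sum to 3 (valence 4) → 1 H
  atom 14: C, bond orders sum to 3 (valence 4) → 1 H
  atom 15: C, bond orders sum to 3 (valence 4) → 1 H
  atom 16: C, bond orders sum to 3 (valence 4) → 1 H
Totals → C:13, H:8, I:1, N:1, O:1.

C13H8INO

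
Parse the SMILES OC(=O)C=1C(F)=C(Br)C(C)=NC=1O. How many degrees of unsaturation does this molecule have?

5

Degree of unsaturation = (number of rings) + (number of π bonds).
Ring closures in the SMILES: 1.
π bonds: 4 double bonds (each 1 DoU) → 4 DoU from unsaturation.
Total DoU = 1 + 4 = 5.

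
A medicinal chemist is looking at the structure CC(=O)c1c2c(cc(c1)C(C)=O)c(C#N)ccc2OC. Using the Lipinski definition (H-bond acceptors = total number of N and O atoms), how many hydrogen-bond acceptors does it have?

N atoms: 1; O atoms: 3.
Lipinski HBA = 1 + 3 = 4.

4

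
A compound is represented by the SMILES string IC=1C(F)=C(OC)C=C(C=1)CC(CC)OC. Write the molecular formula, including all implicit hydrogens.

Walk through each heavy atom and fill implicit hydrogens from standard valence (C 4, N 3, O 2, S 2, halogen 1):
  atom 1: I (halogen, monovalent) → 0 H
  atom 2: C, bond orders sum to 4 (valence 4) → 0 H
  atom 3: C, bond orders sum to 4 (valence 4) → 0 H
  atom 4: F (halogen, monovalent) → 0 H
  atom 5: C, bond orders sum to 4 (valence 4) → 0 H
  atom 6: O, bond orders sum to 2 (valence 2) → 0 H
  atom 7: C, bond orders sum to 1 (valence 4) → 3 H
  atom 8: C, bond orders sum to 3 (valence 4) → 1 H
  atom 9: C, bond orders sum to 4 (valence 4) → 0 H
  atom 10: C, bond orders sum to 3 (valence 4) → 1 H
  atom 11: C, bond orders sum to 2 (valence 4) → 2 H
  atom 12: C, bond orders sum to 3 (valence 4) → 1 H
  atom 13: C, bond orders sum to 2 (valence 4) → 2 H
  atom 14: C, bond orders sum to 1 (valence 4) → 3 H
  atom 15: O, bond orders sum to 2 (valence 2) → 0 H
  atom 16: C, bond orders sum to 1 (valence 4) → 3 H
Totals → C:12, H:16, F:1, I:1, O:2.
In Hill order: C12H16FIO2.

C12H16FIO2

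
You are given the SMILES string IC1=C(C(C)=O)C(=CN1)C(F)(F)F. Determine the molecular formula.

C7H5F3INO

Walk through each heavy atom and fill implicit hydrogens from standard valence (C 4, N 3, O 2, S 2, halogen 1):
  atom 1: I (halogen, monovalent) → 0 H
  atom 2: C, bond orders sum to 4 (valence 4) → 0 H
  atom 3: C, bond orders sum to 4 (valence 4) → 0 H
  atom 4: C, bond orders sum to 4 (valence 4) → 0 H
  atom 5: C, bond orders sum to 1 (valence 4) → 3 H
  atom 6: O, bond orders sum to 2 (valence 2) → 0 H
  atom 7: C, bond orders sum to 4 (valence 4) → 0 H
  atom 8: C, bond orders sum to 3 (valence 4) → 1 H
  atom 9: N, bond orders sum to 2 (valence 3) → 1 H
  atom 10: C, bond orders sum to 4 (valence 4) → 0 H
  atom 11: F (halogen, monovalent) → 0 H
  atom 12: F (halogen, monovalent) → 0 H
  atom 13: F (halogen, monovalent) → 0 H
Totals → C:7, H:5, F:3, I:1, N:1, O:1.
In Hill order: C7H5F3INO.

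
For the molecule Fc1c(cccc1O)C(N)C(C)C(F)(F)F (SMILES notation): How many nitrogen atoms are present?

Scan the SMILES for N atoms (remember two-letter symbols like Cl and Br are single atoms).
Nitrogen count: 1.

1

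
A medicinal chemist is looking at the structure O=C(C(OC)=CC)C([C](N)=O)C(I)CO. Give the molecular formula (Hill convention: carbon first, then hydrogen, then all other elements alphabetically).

C9H14INO4

Walk through each heavy atom and fill implicit hydrogens from standard valence (C 4, N 3, O 2, S 2, halogen 1):
  atom 1: O, bond orders sum to 2 (valence 2) → 0 H
  atom 2: C, bond orders sum to 4 (valence 4) → 0 H
  atom 3: C, bond orders sum to 4 (valence 4) → 0 H
  atom 4: O, bond orders sum to 2 (valence 2) → 0 H
  atom 5: C, bond orders sum to 1 (valence 4) → 3 H
  atom 6: C, bond orders sum to 3 (valence 4) → 1 H
  atom 7: C, bond orders sum to 1 (valence 4) → 3 H
  atom 8: C, bond orders sum to 3 (valence 4) → 1 H
  atom 9: C with explicit H count 0
  atom 10: N, bond orders sum to 1 (valence 3) → 2 H
  atom 11: O, bond orders sum to 2 (valence 2) → 0 H
  atom 12: C, bond orders sum to 3 (valence 4) → 1 H
  atom 13: I (halogen, monovalent) → 0 H
  atom 14: C, bond orders sum to 2 (valence 4) → 2 H
  atom 15: O, bond orders sum to 1 (valence 2) → 1 H
Totals → C:9, H:14, I:1, N:1, O:4.
In Hill order: C9H14INO4.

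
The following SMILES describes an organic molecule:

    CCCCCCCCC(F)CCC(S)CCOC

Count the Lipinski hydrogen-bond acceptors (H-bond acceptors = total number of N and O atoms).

1

N atoms: 0; O atoms: 1.
Lipinski HBA = 0 + 1 = 1.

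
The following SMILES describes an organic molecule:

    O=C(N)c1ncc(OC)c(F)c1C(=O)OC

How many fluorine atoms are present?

Scan the SMILES for F atoms (remember two-letter symbols like Cl and Br are single atoms).
Fluorine count: 1.

1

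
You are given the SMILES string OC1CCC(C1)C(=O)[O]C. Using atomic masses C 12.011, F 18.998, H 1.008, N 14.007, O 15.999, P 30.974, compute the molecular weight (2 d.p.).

First, the molecular formula is C7H12O3 (counting implicit H from valence).
  C: 7 × 12.011 = 84.077
  H: 12 × 1.008 = 12.096
  O: 3 × 15.999 = 47.997
Sum: 7×12.011 + 12×1.008 + 3×15.999 = 144.170 → 144.17 g/mol.

144.17 g/mol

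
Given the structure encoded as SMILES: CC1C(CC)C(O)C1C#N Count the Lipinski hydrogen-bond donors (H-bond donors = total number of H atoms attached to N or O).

1

Donors: find every N or O and count the H atoms it carries.
  atom 7 (O): bond orders sum to 1 → 1 H
  atom 10 (N): bond orders sum to 3 → 0 H
Lipinski HBD = 1.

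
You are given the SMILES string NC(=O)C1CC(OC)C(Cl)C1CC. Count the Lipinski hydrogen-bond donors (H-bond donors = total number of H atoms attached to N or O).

2

Donors: find every N or O and count the H atoms it carries.
  atom 1 (N): bond orders sum to 1 → 2 H
  atom 3 (O): bond orders sum to 2 → 0 H
  atom 7 (O): bond orders sum to 2 → 0 H
Lipinski HBD = 2.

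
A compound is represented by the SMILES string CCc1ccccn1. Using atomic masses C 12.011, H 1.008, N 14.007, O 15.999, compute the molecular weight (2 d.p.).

107.16 g/mol

First, the molecular formula is C7H9N (counting implicit H from valence).
  C: 7 × 12.011 = 84.077
  H: 9 × 1.008 = 9.072
  N: 1 × 14.007 = 14.007
Sum: 7×12.011 + 9×1.008 + 1×14.007 = 107.156 → 107.16 g/mol.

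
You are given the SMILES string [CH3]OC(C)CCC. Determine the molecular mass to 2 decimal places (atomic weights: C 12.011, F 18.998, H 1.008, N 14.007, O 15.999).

102.18 g/mol

First, the molecular formula is C6H14O (counting implicit H from valence).
  C: 6 × 12.011 = 72.066
  H: 14 × 1.008 = 14.112
  O: 1 × 15.999 = 15.999
Sum: 6×12.011 + 14×1.008 + 1×15.999 = 102.177 → 102.18 g/mol.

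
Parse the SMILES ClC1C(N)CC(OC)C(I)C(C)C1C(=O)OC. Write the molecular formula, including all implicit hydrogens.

Walk through each heavy atom and fill implicit hydrogens from standard valence (C 4, N 3, O 2, S 2, halogen 1):
  atom 1: Cl (halogen, monovalent) → 0 H
  atom 2: C, bond orders sum to 3 (valence 4) → 1 H
  atom 3: C, bond orders sum to 3 (valence 4) → 1 H
  atom 4: N, bond orders sum to 1 (valence 3) → 2 H
  atom 5: C, bond orders sum to 2 (valence 4) → 2 H
  atom 6: C, bond orders sum to 3 (valence 4) → 1 H
  atom 7: O, bond orders sum to 2 (valence 2) → 0 H
  atom 8: C, bond orders sum to 1 (valence 4) → 3 H
  atom 9: C, bond orders sum to 3 (valence 4) → 1 H
  atom 10: I (halogen, monovalent) → 0 H
  atom 11: C, bond orders sum to 3 (valence 4) → 1 H
  atom 12: C, bond orders sum to 1 (valence 4) → 3 H
  atom 13: C, bond orders sum to 3 (valence 4) → 1 H
  atom 14: C, bond orders sum to 4 (valence 4) → 0 H
  atom 15: O, bond orders sum to 2 (valence 2) → 0 H
  atom 16: O, bond orders sum to 2 (valence 2) → 0 H
  atom 17: C, bond orders sum to 1 (valence 4) → 3 H
Totals → C:11, H:19, Cl:1, I:1, N:1, O:3.

C11H19ClINO3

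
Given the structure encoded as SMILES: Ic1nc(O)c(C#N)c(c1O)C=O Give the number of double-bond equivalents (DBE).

7

Molecular formula: C7H3IN2O3.
DoU = (2C + 2 + N − H − X) / 2, where X is the halogen count and O/S are ignored.
    = (2·7 + 2 + 2 − 3 − 1) / 2 = 14 / 2 = 7.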